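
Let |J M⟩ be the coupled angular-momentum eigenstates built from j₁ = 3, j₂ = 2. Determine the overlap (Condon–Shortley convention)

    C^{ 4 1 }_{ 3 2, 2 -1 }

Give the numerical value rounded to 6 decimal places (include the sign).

triangle: 1!×5!×3!/10! = 720/3628800
(j±m)!: 5!×1!×1!×3!×5!×3! = 518400
prefactor² = (2J+1)×Δ×N² = 6480/7
  k=0: +1/(0!×1!×1!×1!×4!×2!) = 1/48
  k=1: −1/(1!×0!×0!×0!×5!×3!) = -1/720
Σ = 7/360  ⇒  CG² = 6480/7×7/360² = 7/20
CG = +√(7/20) = +0.591608

+√(7/20) = +0.591608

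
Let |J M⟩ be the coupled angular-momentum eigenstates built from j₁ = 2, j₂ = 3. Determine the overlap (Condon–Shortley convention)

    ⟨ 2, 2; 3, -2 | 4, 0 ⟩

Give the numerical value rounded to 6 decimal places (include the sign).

triangle: 1!·3!·5!/10! = 720/3628800
(j±m)!: 4!·0!·1!·5!·4!·4! = 1658880
prefactor² = (2J+1)·Δ·N² = 20736/7
  k=0: +1/(0!·1!·0!·1!·3!·4!) = 1/144
Σ = 1/144  ⇒  CG² = 20736/7·1/144² = 1/7
CG = +√(1/7) = +0.377964

+0.377964  (= +√(1/7))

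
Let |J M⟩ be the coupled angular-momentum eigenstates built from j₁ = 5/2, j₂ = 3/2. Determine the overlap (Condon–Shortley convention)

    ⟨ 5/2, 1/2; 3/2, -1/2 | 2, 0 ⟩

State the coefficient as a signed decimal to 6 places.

−√(1/14) = -0.267261

√[5·2!3!1!/7! · 3!2!1!2!2!2!] = √(8/7)
  +(−1)^0/∏(0,2,2,1,1,0)! = 1/4  (running 1/4)
  +(−1)^1/∏(1,1,1,0,2,1)! = -1/2  (running -1/4)
⟨..|..⟩ = √(8/7)·(-1/4) = -0.267261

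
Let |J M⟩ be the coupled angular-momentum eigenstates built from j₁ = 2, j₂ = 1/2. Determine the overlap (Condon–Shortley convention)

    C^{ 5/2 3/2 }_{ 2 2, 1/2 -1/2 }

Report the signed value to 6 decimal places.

+√(1/5) = +0.447214

j₁+j₂−J=0  J+j₁−j₂=4  J−j₁+j₂=1  j₁+j₂+J+1=6
(j₁±m₁, j₂±m₂, J±M) = (4,0,0,1,4,1)
P² = 576/5
sum k=0..0:
  [0] +1/24 = 1/24
S = 1/24
C² = P²·S² = 1/5 ; C = +0.447214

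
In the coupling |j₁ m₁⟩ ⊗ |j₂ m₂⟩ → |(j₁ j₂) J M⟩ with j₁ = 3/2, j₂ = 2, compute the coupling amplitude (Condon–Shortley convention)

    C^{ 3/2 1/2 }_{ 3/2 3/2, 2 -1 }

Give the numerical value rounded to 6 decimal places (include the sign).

j₁+j₂−J=2  J+j₁−j₂=1  J−j₁+j₂=2  j₁+j₂+J+1=6
(j₁±m₁, j₂±m₂, J±M) = (3,0,1,3,2,1)
P² = 8/5
sum k=0..0:
  [0] +1/2 = 1/2
S = 1/2
C² = P²·S² = 2/5 ; C = +0.632456

+√(2/5) = +0.632456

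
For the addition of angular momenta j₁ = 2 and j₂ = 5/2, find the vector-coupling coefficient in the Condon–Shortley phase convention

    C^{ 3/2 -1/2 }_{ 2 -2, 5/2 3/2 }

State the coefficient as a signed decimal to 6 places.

j₁+j₂−J=3  J+j₁−j₂=1  J−j₁+j₂=2  j₁+j₂+J+1=7
(j₁±m₁, j₂±m₂, J±M) = (0,4,4,1,1,2)
P² = 384/35
sum k=3..3:
  [3] −1/6 = -1/6
S = -1/6
C² = P²·S² = 32/105 ; C = -0.552052

-0.552052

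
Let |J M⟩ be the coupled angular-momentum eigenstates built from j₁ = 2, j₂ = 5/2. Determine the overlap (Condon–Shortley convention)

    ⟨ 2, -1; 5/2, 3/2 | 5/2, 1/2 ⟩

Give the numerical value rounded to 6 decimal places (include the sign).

triangle: 2!*2!*3!/8! = 24/40320
(j±m)!: 1!*3!*4!*1!*3!*2! = 1728
prefactor² = (2J+1)*Δ*N² = 216/35
  k=1: −1/(1!*1!*2!*3!*0!*0!) = -1/12
  k=2: +1/(2!*0!*1!*2!*1!*1!) = 1/4
Σ = 1/6  ⇒  CG² = 216/35*1/6² = 6/35
CG = +√(6/35) = +0.414039

+0.414039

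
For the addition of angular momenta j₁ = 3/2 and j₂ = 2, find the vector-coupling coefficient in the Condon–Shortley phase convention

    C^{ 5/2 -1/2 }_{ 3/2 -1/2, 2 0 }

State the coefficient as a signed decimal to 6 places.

-0.292770  (= −√(3/35))

j₁+j₂−J=1  J+j₁−j₂=2  J−j₁+j₂=3  j₁+j₂+J+1=7
(j₁±m₁, j₂±m₂, J±M) = (1,2,2,2,2,3)
P² = 48/35
sum k=0..1:
  [0] +1/4 = 1/4
  [1] −1/2 = -1/2
S = -1/4
C² = P²·S² = 3/35 ; C = -0.292770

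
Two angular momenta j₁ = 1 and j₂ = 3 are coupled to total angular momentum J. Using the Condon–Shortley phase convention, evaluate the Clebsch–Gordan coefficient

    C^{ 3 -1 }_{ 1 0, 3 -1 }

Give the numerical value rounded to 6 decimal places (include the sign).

j₁+j₂−J=1  J+j₁−j₂=1  J−j₁+j₂=5  j₁+j₂+J+1=8
(j₁±m₁, j₂±m₂, J±M) = (1,1,2,4,2,4)
P² = 48
sum k=0..1:
  [0] +1/12 = 1/12
  [1] −1/24 = -1/24
S = 1/24
C² = P²·S² = 1/12 ; C = +0.288675

+√(1/12) = +0.288675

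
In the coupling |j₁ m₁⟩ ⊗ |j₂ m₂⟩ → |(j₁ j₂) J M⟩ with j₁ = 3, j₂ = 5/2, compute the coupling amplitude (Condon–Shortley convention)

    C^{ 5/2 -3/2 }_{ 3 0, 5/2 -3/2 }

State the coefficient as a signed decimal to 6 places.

−√(7/30) ≈ -0.483046

√[6·3!3!2!/9! · 3!3!1!4!1!4!] = √(864/35)
  +(−1)^0/∏(0,3,3,1,0,1)! = 1/36  (running 1/36)
  +(−1)^1/∏(1,2,2,0,1,2)! = -1/8  (running -7/72)
⟨..|..⟩ = √(864/35)·(-7/72) = -0.483046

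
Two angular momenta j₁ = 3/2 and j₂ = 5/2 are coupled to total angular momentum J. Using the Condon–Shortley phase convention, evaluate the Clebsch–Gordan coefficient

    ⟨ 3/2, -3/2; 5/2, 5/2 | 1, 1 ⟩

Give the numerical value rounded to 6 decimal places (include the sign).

√[3·3!0!2!/6! · 0!3!5!0!2!0!] = √(72)
  +(−1)^3/∏(3,0,0,2,0,0)! = -1/12  (running -1/12)
⟨..|..⟩ = √(72)·(-1/12) = -0.707107

-0.707107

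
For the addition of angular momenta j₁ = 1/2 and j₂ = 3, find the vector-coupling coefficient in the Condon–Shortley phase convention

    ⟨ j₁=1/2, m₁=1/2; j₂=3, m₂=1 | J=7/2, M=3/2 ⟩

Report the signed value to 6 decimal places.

√[8·0!1!6!/8! · 1!0!4!2!5!2!] = √(11520/7)
  +(−1)^0/∏(0,0,0,4,1,2)! = 1/48  (running 1/48)
⟨..|..⟩ = √(11520/7)·(1/48) = +0.845154

+√(5/7) = +0.845154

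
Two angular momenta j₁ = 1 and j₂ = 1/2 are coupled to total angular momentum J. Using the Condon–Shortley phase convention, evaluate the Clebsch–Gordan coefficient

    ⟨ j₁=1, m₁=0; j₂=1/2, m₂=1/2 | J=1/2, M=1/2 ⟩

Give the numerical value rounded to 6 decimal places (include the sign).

triangle: 1!*1!*0!/3! = 1/6
(j±m)!: 1!*1!*1!*0!*1!*0! = 1
prefactor² = (2J+1)*Δ*N² = 1/3
  k=1: −1/(1!*0!*0!*0!*1!*0!) = -1
Σ = -1  ⇒  CG² = 1/3*(-1)² = 1/3
CG = −√(1/3) = -0.577350

−√(1/3) = -0.577350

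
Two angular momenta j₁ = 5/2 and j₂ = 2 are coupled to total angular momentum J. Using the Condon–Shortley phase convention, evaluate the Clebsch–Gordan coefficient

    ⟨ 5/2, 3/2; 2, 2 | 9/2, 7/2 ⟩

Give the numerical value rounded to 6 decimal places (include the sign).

√[10·0!5!4!/10! · 4!1!4!0!8!1!] = √(184320)
  +(−1)^0/∏(0,0,1,4,4,0)! = 1/576  (running 1/576)
⟨..|..⟩ = √(184320)·(1/576) = +0.745356

+√(5/9) = +0.745356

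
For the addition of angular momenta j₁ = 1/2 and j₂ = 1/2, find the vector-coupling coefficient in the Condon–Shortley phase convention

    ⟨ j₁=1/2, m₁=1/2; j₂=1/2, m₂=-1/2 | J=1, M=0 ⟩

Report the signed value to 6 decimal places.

+0.707107  (= +√(1/2))

j₁+j₂−J=0  J+j₁−j₂=1  J−j₁+j₂=1  j₁+j₂+J+1=3
(j₁±m₁, j₂±m₂, J±M) = (1,0,0,1,1,1)
P² = 1/2
sum k=0..0:
  [0] +1/1 = 1
S = 1
C² = P²·S² = 1/2 ; C = +0.707107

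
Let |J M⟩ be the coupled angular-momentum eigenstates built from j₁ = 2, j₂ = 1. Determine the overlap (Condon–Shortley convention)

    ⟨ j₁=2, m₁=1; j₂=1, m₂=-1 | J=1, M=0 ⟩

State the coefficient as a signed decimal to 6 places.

+√(3/10) = +0.547723

triangle: 2!·2!·0!/5! = 4/120
(j±m)!: 3!·1!·0!·2!·1!·1! = 12
prefactor² = (2J+1)·Δ·N² = 6/5
  k=0: +1/(0!·2!·1!·0!·1!·0!) = 1/2
Σ = 1/2  ⇒  CG² = 6/5·1/2² = 3/10
CG = +√(3/10) = +0.547723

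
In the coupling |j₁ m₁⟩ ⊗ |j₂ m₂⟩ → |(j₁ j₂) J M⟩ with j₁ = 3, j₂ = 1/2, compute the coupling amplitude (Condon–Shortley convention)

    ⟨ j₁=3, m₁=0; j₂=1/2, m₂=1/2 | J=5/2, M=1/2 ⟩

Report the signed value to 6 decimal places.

j₁+j₂−J=1  J+j₁−j₂=5  J−j₁+j₂=0  j₁+j₂+J+1=7
(j₁±m₁, j₂±m₂, J±M) = (3,3,1,0,3,2)
P² = 432/7
sum k=1..1:
  [1] −1/12 = -1/12
S = -1/12
C² = P²·S² = 3/7 ; C = -0.654654

-0.654654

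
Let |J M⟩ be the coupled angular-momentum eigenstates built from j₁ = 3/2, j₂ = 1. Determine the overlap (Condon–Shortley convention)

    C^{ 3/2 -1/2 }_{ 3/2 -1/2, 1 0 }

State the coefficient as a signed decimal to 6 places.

−√(1/15) = -0.258199

triangle: 1!*2!*1!/5! = 2/120
(j±m)!: 1!*2!*1!*1!*1!*2! = 4
prefactor² = (2J+1)*Δ*N² = 4/15
  k=0: +1/(0!*1!*2!*1!*0!*0!) = 1/2
  k=1: −1/(1!*0!*1!*0!*1!*1!) = -1
Σ = -1/2  ⇒  CG² = 4/15*(-1/2)² = 1/15
CG = −√(1/15) = -0.258199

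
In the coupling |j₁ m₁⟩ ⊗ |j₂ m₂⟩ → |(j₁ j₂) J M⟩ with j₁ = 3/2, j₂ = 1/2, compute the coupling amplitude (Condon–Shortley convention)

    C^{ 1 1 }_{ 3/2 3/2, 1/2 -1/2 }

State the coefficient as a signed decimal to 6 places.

+√(3/4) = +0.866025

triangle: 1!*2!*0!/4! = 2/24
(j±m)!: 3!*0!*0!*1!*2!*0! = 12
prefactor² = (2J+1)*Δ*N² = 3
  k=0: +1/(0!*1!*0!*0!*2!*0!) = 1/2
Σ = 1/2  ⇒  CG² = 3*1/2² = 3/4
CG = +√(3/4) = +0.866025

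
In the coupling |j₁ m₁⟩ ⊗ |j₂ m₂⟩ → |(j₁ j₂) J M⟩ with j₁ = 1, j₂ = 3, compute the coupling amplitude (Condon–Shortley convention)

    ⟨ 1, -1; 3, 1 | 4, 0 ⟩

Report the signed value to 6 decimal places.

triangle: 0!×2!×6!/9! = 1440/362880
(j±m)!: 0!×2!×4!×2!×4!×4! = 55296
prefactor² = (2J+1)×Δ×N² = 13824/7
  k=0: +1/(0!×0!×2!×4!×0!×2!) = 1/96
Σ = 1/96  ⇒  CG² = 13824/7×1/96² = 3/14
CG = +√(3/14) = +0.462910

+0.462910  (= +√(3/14))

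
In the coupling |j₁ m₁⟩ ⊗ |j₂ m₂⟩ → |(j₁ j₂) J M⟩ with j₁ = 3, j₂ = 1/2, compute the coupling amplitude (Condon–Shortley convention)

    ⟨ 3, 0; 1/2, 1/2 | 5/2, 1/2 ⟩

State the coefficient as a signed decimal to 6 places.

-0.654654  (= −√(3/7))

triangle: 1!*5!*0!/7! = 120/5040
(j±m)!: 3!*3!*1!*0!*3!*2! = 432
prefactor² = (2J+1)*Δ*N² = 432/7
  k=1: −1/(1!*0!*2!*0!*3!*0!) = -1/12
Σ = -1/12  ⇒  CG² = 432/7*(-1/12)² = 3/7
CG = −√(3/7) = -0.654654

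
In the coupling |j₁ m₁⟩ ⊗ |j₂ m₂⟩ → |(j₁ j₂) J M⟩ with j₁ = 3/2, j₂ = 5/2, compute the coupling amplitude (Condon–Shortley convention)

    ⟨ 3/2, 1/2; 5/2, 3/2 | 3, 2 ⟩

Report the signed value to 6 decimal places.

−√(1/12) = -0.288675

j₁+j₂−J=1  J+j₁−j₂=2  J−j₁+j₂=4  j₁+j₂+J+1=8
(j₁±m₁, j₂±m₂, J±M) = (2,1,4,1,5,1)
P² = 48
sum k=0..1:
  [0] +1/24 = 1/24
  [1] −1/12 = -1/12
S = -1/24
C² = P²·S² = 1/12 ; C = -0.288675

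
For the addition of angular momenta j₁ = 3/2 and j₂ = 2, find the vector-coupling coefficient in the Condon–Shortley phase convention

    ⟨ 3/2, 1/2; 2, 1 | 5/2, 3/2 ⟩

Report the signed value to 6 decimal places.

triangle: 1!*2!*3!/7! = 12/5040
(j±m)!: 2!*1!*3!*1!*4!*1! = 288
prefactor² = (2J+1)*Δ*N² = 144/35
  k=0: +1/(0!*1!*1!*3!*1!*0!) = 1/6
  k=1: −1/(1!*0!*0!*2!*2!*1!) = -1/4
Σ = -1/12  ⇒  CG² = 144/35*(-1/12)² = 1/35
CG = −√(1/35) = -0.169031

−√(1/35) ≈ -0.169031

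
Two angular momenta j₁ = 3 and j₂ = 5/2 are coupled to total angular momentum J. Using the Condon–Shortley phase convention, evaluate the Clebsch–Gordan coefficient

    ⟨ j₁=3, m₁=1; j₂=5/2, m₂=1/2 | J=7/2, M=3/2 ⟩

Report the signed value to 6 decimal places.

-0.487950

√[8·2!4!3!/10! · 4!2!3!2!5!2!] = √(3072/35)
  +(−1)^0/∏(0,2,2,3,2,0)! = 1/48  (running 1/48)
  +(−1)^1/∏(1,1,1,2,3,1)! = -1/12  (running -1/16)
  +(−1)^2/∏(2,0,0,1,4,2)! = 1/96  (running -5/96)
⟨..|..⟩ = √(3072/35)·(-5/96) = -0.487950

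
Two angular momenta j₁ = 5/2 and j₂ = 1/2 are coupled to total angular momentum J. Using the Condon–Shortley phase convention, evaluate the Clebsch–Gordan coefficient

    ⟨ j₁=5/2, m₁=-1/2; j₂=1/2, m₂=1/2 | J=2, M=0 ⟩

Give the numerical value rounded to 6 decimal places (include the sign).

-0.707107  (= −√(1/2))

√[5·1!4!0!/6! · 2!3!1!0!2!2!] = √(8)
  +(−1)^1/∏(1,0,2,0,2,0)! = -1/4  (running -1/4)
⟨..|..⟩ = √(8)·(-1/4) = -0.707107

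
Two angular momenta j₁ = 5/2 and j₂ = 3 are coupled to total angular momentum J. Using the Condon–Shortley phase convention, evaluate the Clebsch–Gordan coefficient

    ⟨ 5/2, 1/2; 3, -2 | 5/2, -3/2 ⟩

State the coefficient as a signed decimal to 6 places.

j₁+j₂−J=3  J+j₁−j₂=2  J−j₁+j₂=3  j₁+j₂+J+1=9
(j₁±m₁, j₂±m₂, J±M) = (3,2,1,5,1,4)
P² = 288/7
sum k=0..1:
  [0] +1/24 = 1/24
  [1] −1/12 = -1/12
S = -1/24
C² = P²·S² = 1/14 ; C = -0.267261

−√(1/14) ≈ -0.267261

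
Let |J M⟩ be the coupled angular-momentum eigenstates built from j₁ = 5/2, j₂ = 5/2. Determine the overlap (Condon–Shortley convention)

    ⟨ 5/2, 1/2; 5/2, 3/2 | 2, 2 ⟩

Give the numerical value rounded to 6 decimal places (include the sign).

+√(9/28) ≈ +0.566947

j₁+j₂−J=3  J+j₁−j₂=2  J−j₁+j₂=2  j₁+j₂+J+1=8
(j₁±m₁, j₂±m₂, J±M) = (3,2,4,1,4,0)
P² = 144/7
sum k=2..2:
  [2] +1/8 = 1/8
S = 1/8
C² = P²·S² = 9/28 ; C = +0.566947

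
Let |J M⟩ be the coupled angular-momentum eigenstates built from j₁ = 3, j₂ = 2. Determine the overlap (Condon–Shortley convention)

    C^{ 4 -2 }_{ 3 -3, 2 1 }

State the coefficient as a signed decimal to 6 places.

−√(27/140) ≈ -0.439155

j₁+j₂−J=1  J+j₁−j₂=5  J−j₁+j₂=3  j₁+j₂+J+1=10
(j₁±m₁, j₂±m₂, J±M) = (0,6,3,1,2,6)
P² = 77760/7
sum k=1..1:
  [1] −1/240 = -1/240
S = -1/240
C² = P²·S² = 27/140 ; C = -0.439155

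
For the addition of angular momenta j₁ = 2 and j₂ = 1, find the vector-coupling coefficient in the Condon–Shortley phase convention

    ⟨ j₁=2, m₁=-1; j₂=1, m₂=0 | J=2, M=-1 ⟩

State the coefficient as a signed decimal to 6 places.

−√(1/6) = -0.408248

triangle: 1!·3!·1!/6! = 6/720
(j±m)!: 1!·3!·1!·1!·1!·3! = 36
prefactor² = (2J+1)·Δ·N² = 3/2
  k=0: +1/(0!·1!·3!·1!·0!·0!) = 1/6
  k=1: −1/(1!·0!·2!·0!·1!·1!) = -1/2
Σ = -1/3  ⇒  CG² = 3/2·(-1/3)² = 1/6
CG = −√(1/6) = -0.408248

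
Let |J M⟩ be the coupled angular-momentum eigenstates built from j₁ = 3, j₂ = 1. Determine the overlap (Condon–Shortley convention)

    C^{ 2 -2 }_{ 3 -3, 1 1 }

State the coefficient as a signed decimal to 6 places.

triangle: 2!×4!×0!/7! = 48/5040
(j±m)!: 0!×6!×2!×0!×0!×4! = 34560
prefactor² = (2J+1)×Δ×N² = 11520/7
  k=2: +1/(2!×0!×4!×0!×0!×0!) = 1/48
Σ = 1/48  ⇒  CG² = 11520/7×1/48² = 5/7
CG = +√(5/7) = +0.845154

+0.845154  (= +√(5/7))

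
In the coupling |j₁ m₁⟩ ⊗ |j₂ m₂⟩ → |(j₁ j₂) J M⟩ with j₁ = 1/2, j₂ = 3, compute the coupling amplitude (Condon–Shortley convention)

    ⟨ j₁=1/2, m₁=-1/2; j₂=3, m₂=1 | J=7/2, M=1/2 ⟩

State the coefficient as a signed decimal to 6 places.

+√(3/7) ≈ +0.654654

triangle: 0!×1!×6!/8! = 720/40320
(j±m)!: 0!×1!×4!×2!×4!×3! = 6912
prefactor² = (2J+1)×Δ×N² = 6912/7
  k=0: +1/(0!×0!×1!×4!×0!×2!) = 1/48
Σ = 1/48  ⇒  CG² = 6912/7×1/48² = 3/7
CG = +√(3/7) = +0.654654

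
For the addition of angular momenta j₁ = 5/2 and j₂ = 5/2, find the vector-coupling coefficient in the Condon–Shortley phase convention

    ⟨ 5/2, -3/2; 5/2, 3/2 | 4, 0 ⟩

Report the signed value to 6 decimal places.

√[9·1!4!4!/10! · 1!4!4!1!4!4!] = √(82944/175)
  +(−1)^0/∏(0,1,4,4,0,0)! = 1/576  (running 1/576)
  +(−1)^1/∏(1,0,3,3,1,1)! = -1/36  (running -5/192)
⟨..|..⟩ = √(82944/175)·(-5/192) = -0.566947

-0.566947  (= −√(9/28))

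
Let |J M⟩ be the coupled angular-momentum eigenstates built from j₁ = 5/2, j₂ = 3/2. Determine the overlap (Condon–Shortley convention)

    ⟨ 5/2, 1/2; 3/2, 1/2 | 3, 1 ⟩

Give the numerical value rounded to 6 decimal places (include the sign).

−√(1/60) ≈ -0.129099

j₁+j₂−J=1  J+j₁−j₂=4  J−j₁+j₂=2  j₁+j₂+J+1=8
(j₁±m₁, j₂±m₂, J±M) = (3,2,2,1,4,2)
P² = 48/5
sum k=0..1:
  [0] +1/8 = 1/8
  [1] −1/6 = -1/6
S = -1/24
C² = P²·S² = 1/60 ; C = -0.129099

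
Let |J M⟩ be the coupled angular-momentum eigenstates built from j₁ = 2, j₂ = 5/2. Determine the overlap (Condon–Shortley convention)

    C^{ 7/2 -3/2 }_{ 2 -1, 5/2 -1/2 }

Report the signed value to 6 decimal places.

triangle: 1!×3!×4!/9! = 144/362880
(j±m)!: 1!×3!×2!×3!×2!×5! = 17280
prefactor² = (2J+1)×Δ×N² = 384/7
  k=0: +1/(0!×1!×3!×2!×0!×2!) = 1/24
  k=1: −1/(1!×0!×2!×1!×1!×3!) = -1/12
Σ = -1/24  ⇒  CG² = 384/7×(-1/24)² = 2/21
CG = −√(2/21) = -0.308607

−√(2/21) ≈ -0.308607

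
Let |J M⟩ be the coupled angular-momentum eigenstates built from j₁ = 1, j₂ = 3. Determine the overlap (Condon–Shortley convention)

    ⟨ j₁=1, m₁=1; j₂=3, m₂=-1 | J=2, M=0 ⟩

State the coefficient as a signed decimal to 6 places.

triangle: 2!·0!·4!/7! = 48/5040
(j±m)!: 2!·0!·2!·4!·2!·2! = 384
prefactor² = (2J+1)·Δ·N² = 128/7
  k=0: +1/(0!·2!·0!·2!·0!·2!) = 1/8
Σ = 1/8  ⇒  CG² = 128/7·1/8² = 2/7
CG = +√(2/7) = +0.534522

+√(2/7) = +0.534522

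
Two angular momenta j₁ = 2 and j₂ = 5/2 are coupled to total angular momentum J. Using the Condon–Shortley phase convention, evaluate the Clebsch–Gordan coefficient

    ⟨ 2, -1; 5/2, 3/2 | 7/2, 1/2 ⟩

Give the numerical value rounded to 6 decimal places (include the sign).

−√(121/315) ≈ -0.619780

triangle: 1!×3!×4!/9! = 144/362880
(j±m)!: 1!×3!×4!×1!×4!×3! = 20736
prefactor² = (2J+1)×Δ×N² = 2304/35
  k=0: +1/(0!×1!×3!×4!×0!×0!) = 1/144
  k=1: −1/(1!×0!×2!×3!×1!×1!) = -1/12
Σ = -11/144  ⇒  CG² = 2304/35×(-11/144)² = 121/315
CG = −√(121/315) = -0.619780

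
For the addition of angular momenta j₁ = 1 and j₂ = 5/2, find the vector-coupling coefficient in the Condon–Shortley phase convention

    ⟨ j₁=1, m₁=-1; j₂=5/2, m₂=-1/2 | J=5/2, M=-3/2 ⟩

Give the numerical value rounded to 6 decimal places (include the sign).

−√(16/35) ≈ -0.676123

√[6·1!1!4!/7! · 0!2!2!3!1!4!] = √(576/35)
  +(−1)^1/∏(1,0,1,1,0,3)! = -1/6  (running -1/6)
⟨..|..⟩ = √(576/35)·(-1/6) = -0.676123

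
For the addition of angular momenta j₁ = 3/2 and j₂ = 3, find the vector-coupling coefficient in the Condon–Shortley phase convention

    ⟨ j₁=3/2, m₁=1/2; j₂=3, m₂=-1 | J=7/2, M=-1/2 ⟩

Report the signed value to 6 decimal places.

triangle: 1!·2!·5!/9! = 240/362880
(j±m)!: 2!·1!·2!·4!·3!·4! = 13824
prefactor² = (2J+1)·Δ·N² = 512/7
  k=0: +1/(0!·1!·1!·2!·1!·3!) = 1/12
  k=1: −1/(1!·0!·0!·1!·2!·4!) = -1/48
Σ = 1/16  ⇒  CG² = 512/7·1/16² = 2/7
CG = +√(2/7) = +0.534522

+√(2/7) ≈ +0.534522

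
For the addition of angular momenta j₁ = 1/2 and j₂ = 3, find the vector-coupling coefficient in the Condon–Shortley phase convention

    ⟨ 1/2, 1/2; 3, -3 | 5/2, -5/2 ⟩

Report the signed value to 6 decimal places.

triangle: 1!×0!×5!/7! = 120/5040
(j±m)!: 1!×0!×0!×6!×0!×5! = 86400
prefactor² = (2J+1)×Δ×N² = 86400/7
  k=0: +1/(0!×1!×0!×0!×0!×5!) = 1/120
Σ = 1/120  ⇒  CG² = 86400/7×1/120² = 6/7
CG = +√(6/7) = +0.925820

+√(6/7) = +0.925820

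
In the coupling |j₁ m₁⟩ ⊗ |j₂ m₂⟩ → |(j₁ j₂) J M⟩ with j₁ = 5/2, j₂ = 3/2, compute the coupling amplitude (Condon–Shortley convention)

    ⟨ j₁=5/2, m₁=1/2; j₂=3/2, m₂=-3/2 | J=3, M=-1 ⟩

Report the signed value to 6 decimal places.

+√(9/20) ≈ +0.670820

√[7·1!4!2!/8! · 3!2!0!3!2!4!] = √(144/5)
  +(−1)^0/∏(0,1,2,0,2,2)! = 1/8  (running 1/8)
⟨..|..⟩ = √(144/5)·(1/8) = +0.670820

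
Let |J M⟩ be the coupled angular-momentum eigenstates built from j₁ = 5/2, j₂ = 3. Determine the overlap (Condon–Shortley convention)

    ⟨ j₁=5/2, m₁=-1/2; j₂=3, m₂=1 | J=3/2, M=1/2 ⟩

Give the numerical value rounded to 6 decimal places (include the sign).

j₁+j₂−J=4  J+j₁−j₂=1  J−j₁+j₂=2  j₁+j₂+J+1=8
(j₁±m₁, j₂±m₂, J±M) = (2,3,4,2,2,1)
P² = 192/35
sum k=2..3:
  [2] +1/8 = 1/8
  [3] −1/6 = -1/6
S = -1/24
C² = P²·S² = 1/105 ; C = -0.097590

−√(1/105) = -0.097590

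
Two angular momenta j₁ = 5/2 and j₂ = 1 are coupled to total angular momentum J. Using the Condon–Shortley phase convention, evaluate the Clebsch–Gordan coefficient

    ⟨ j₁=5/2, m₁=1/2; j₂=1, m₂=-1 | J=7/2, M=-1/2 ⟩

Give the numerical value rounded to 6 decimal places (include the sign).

+√(2/7) = +0.534522

triangle: 0!*5!*2!/8! = 240/40320
(j±m)!: 3!*2!*0!*2!*3!*4! = 3456
prefactor² = (2J+1)*Δ*N² = 1152/7
  k=0: +1/(0!*0!*2!*0!*3!*2!) = 1/24
Σ = 1/24  ⇒  CG² = 1152/7*1/24² = 2/7
CG = +√(2/7) = +0.534522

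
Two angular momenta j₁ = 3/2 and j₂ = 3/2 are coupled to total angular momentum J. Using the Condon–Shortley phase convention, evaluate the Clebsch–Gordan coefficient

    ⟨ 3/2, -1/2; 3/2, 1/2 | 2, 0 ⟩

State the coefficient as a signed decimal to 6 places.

-0.500000

triangle: 1!×2!×2!/6! = 4/720
(j±m)!: 1!×2!×2!×1!×2!×2! = 16
prefactor² = (2J+1)×Δ×N² = 4/9
  k=0: +1/(0!×1!×2!×2!×0!×0!) = 1/4
  k=1: −1/(1!×0!×1!×1!×1!×1!) = -1
Σ = -3/4  ⇒  CG² = 4/9×(-3/4)² = 1/4
CG = −√(1/4) = -0.500000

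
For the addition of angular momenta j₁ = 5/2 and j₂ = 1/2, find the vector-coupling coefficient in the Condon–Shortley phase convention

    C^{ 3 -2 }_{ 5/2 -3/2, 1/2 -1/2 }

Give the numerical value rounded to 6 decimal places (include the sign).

+0.912871  (= +√(5/6))

√[7·0!5!1!/7! · 1!4!0!1!1!5!] = √(480)
  +(−1)^0/∏(0,0,4,0,1,1)! = 1/24  (running 1/24)
⟨..|..⟩ = √(480)·(1/24) = +0.912871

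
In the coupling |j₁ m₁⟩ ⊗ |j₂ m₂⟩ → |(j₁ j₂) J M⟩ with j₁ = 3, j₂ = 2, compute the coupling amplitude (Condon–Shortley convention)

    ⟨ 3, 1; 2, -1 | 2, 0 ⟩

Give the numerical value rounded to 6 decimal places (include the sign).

−√(1/7) = -0.377964

triangle: 3!·3!·1!/8! = 36/40320
(j±m)!: 4!·2!·1!·3!·2!·2! = 1152
prefactor² = (2J+1)·Δ·N² = 36/7
  k=0: +1/(0!·3!·2!·1!·1!·0!) = 1/12
  k=1: −1/(1!·2!·1!·0!·2!·1!) = -1/4
Σ = -1/6  ⇒  CG² = 36/7·(-1/6)² = 1/7
CG = −√(1/7) = -0.377964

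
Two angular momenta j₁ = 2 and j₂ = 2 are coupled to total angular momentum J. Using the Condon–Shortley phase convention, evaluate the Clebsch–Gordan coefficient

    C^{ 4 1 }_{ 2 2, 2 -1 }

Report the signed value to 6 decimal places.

+√(1/14) = +0.267261

triangle: 0!·4!·4!/9! = 576/362880
(j±m)!: 4!·0!·1!·3!·5!·3! = 103680
prefactor² = (2J+1)·Δ·N² = 10368/7
  k=0: +1/(0!·0!·0!·1!·4!·3!) = 1/144
Σ = 1/144  ⇒  CG² = 10368/7·1/144² = 1/14
CG = +√(1/14) = +0.267261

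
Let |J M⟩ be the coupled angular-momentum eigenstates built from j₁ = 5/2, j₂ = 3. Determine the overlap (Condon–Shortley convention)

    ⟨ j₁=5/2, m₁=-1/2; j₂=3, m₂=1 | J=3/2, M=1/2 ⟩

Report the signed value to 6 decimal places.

triangle: 4!*1!*2!/8! = 48/40320
(j±m)!: 2!*3!*4!*2!*2!*1! = 1152
prefactor² = (2J+1)*Δ*N² = 192/35
  k=2: +1/(2!*2!*1!*2!*0!*0!) = 1/8
  k=3: −1/(3!*1!*0!*1!*1!*1!) = -1/6
Σ = -1/24  ⇒  CG² = 192/35*(-1/24)² = 1/105
CG = −√(1/105) = -0.097590

−√(1/105) ≈ -0.097590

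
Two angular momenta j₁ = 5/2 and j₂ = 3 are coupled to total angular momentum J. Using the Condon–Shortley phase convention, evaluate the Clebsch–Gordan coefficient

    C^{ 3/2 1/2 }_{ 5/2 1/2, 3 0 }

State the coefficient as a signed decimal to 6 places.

√[4·4!1!2!/8! · 3!2!3!3!2!1!] = √(144/35)
  +(−1)^1/∏(1,3,1,2,0,0)! = -1/12  (running -1/12)
  +(−1)^2/∏(2,2,0,1,1,1)! = 1/4  (running 1/6)
⟨..|..⟩ = √(144/35)·(1/6) = +0.338062

+0.338062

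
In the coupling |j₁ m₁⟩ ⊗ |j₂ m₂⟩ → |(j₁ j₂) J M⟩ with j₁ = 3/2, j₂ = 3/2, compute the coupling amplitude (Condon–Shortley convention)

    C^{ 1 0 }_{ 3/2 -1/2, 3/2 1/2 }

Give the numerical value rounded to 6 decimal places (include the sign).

-0.223607

triangle: 2!*1!*1!/5! = 2/120
(j±m)!: 1!*2!*2!*1!*1!*1! = 4
prefactor² = (2J+1)*Δ*N² = 1/5
  k=1: −1/(1!*1!*1!*1!*0!*0!) = -1
  k=2: +1/(2!*0!*0!*0!*1!*1!) = 1/2
Σ = -1/2  ⇒  CG² = 1/5*(-1/2)² = 1/20
CG = −√(1/20) = -0.223607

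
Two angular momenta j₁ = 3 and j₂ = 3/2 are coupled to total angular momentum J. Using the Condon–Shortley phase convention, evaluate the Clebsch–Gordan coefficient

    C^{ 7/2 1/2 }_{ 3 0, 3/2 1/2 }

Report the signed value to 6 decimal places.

−√(2/21) = -0.308607

triangle: 1!×5!×2!/9! = 240/362880
(j±m)!: 3!×3!×2!×1!×4!×3! = 10368
prefactor² = (2J+1)×Δ×N² = 384/7
  k=0: +1/(0!×1!×3!×2!×2!×0!) = 1/24
  k=1: −1/(1!×0!×2!×1!×3!×1!) = -1/12
Σ = -1/24  ⇒  CG² = 384/7×(-1/24)² = 2/21
CG = −√(2/21) = -0.308607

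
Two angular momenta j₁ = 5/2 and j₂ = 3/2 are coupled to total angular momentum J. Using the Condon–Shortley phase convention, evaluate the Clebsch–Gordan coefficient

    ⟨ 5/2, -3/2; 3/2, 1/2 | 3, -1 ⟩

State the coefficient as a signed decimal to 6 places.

triangle: 1!·4!·2!/8! = 48/40320
(j±m)!: 1!·4!·2!·1!·2!·4! = 2304
prefactor² = (2J+1)·Δ·N² = 96/5
  k=0: +1/(0!·1!·4!·2!·0!·0!) = 1/48
  k=1: −1/(1!·0!·3!·1!·1!·1!) = -1/6
Σ = -7/48  ⇒  CG² = 96/5·(-7/48)² = 49/120
CG = −√(49/120) = -0.639010

−√(49/120) = -0.639010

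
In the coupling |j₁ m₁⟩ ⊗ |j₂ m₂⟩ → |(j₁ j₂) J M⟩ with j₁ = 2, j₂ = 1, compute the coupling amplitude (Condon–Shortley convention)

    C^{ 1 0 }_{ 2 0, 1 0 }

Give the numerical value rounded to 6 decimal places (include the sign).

−√(2/5) = -0.632456

j₁+j₂−J=2  J+j₁−j₂=2  J−j₁+j₂=0  j₁+j₂+J+1=5
(j₁±m₁, j₂±m₂, J±M) = (2,2,1,1,1,1)
P² = 2/5
sum k=1..1:
  [1] −1/1 = -1
S = -1
C² = P²·S² = 2/5 ; C = -0.632456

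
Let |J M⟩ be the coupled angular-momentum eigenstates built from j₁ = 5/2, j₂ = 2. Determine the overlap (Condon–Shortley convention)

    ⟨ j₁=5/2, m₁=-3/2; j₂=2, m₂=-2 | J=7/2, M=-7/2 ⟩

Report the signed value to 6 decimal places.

+0.666667  (= +√(4/9))

j₁+j₂−J=1  J+j₁−j₂=4  J−j₁+j₂=3  j₁+j₂+J+1=9
(j₁±m₁, j₂±m₂, J±M) = (1,4,0,4,0,7)
P² = 9216
sum k=0..0:
  [0] +1/144 = 1/144
S = 1/144
C² = P²·S² = 4/9 ; C = +0.666667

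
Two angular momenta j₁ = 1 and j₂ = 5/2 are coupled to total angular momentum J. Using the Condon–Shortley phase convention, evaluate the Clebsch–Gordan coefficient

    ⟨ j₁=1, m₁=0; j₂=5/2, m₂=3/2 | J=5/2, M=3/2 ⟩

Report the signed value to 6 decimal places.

j₁+j₂−J=1  J+j₁−j₂=1  J−j₁+j₂=4  j₁+j₂+J+1=7
(j₁±m₁, j₂±m₂, J±M) = (1,1,4,1,4,1)
P² = 576/35
sum k=0..1:
  [0] +1/24 = 1/24
  [1] −1/6 = -1/6
S = -1/8
C² = P²·S² = 9/35 ; C = -0.507093

-0.507093  (= −√(9/35))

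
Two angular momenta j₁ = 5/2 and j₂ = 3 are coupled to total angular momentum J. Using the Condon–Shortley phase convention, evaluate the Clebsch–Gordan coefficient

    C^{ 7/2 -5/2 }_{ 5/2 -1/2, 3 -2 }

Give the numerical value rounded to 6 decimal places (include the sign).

−√(2/63) ≈ -0.178174

j₁+j₂−J=2  J+j₁−j₂=3  J−j₁+j₂=4  j₁+j₂+J+1=10
(j₁±m₁, j₂±m₂, J±M) = (2,3,1,5,1,6)
P² = 4608/7
sum k=0..1:
  [0] +1/72 = 1/72
  [1] −1/48 = -1/48
S = -1/144
C² = P²·S² = 2/63 ; C = -0.178174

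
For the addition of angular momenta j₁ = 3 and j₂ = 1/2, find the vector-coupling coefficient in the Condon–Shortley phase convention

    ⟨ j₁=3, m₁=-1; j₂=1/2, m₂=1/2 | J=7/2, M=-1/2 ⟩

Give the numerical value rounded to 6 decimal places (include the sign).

+√(3/7) = +0.654654

√[8·0!6!1!/8! · 2!4!1!0!3!4!] = √(6912/7)
  +(−1)^0/∏(0,0,4,1,2,0)! = 1/48  (running 1/48)
⟨..|..⟩ = √(6912/7)·(1/48) = +0.654654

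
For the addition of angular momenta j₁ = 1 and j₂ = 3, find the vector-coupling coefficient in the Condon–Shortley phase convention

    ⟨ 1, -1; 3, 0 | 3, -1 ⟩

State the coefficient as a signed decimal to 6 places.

j₁+j₂−J=1  J+j₁−j₂=1  J−j₁+j₂=5  j₁+j₂+J+1=8
(j₁±m₁, j₂±m₂, J±M) = (0,2,3,3,2,4)
P² = 72
sum k=1..1:
  [1] −1/12 = -1/12
S = -1/12
C² = P²·S² = 1/2 ; C = -0.707107

−√(1/2) ≈ -0.707107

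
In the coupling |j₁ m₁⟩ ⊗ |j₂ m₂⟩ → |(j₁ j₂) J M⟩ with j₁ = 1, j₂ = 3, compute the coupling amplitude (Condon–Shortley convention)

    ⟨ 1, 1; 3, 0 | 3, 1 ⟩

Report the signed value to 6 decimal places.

+√(1/2) ≈ +0.707107

j₁+j₂−J=1  J+j₁−j₂=1  J−j₁+j₂=5  j₁+j₂+J+1=8
(j₁±m₁, j₂±m₂, J±M) = (2,0,3,3,4,2)
P² = 72
sum k=0..0:
  [0] +1/12 = 1/12
S = 1/12
C² = P²·S² = 1/2 ; C = +0.707107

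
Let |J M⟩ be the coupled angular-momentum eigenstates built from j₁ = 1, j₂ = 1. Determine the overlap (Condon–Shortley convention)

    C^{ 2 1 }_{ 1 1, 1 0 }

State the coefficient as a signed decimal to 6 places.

√[5·0!2!2!/5! · 2!0!1!1!3!1!] = √(2)
  +(−1)^0/∏(0,0,0,1,2,1)! = 1/2  (running 1/2)
⟨..|..⟩ = √(2)·(1/2) = +0.707107

+0.707107  (= +√(1/2))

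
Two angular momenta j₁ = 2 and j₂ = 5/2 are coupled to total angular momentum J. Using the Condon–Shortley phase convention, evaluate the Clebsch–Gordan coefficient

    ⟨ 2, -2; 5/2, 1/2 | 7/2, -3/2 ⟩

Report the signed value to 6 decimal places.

triangle: 1!*3!*4!/9! = 144/362880
(j±m)!: 0!*4!*3!*2!*2!*5! = 69120
prefactor² = (2J+1)*Δ*N² = 1536/7
  k=1: −1/(1!*0!*3!*2!*0!*2!) = -1/24
Σ = -1/24  ⇒  CG² = 1536/7*(-1/24)² = 8/21
CG = −√(8/21) = -0.617213

-0.617213  (= −√(8/21))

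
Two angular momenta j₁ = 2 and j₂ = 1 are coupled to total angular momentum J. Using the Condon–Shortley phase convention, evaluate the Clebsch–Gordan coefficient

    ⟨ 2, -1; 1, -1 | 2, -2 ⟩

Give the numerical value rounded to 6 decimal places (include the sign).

j₁+j₂−J=1  J+j₁−j₂=3  J−j₁+j₂=1  j₁+j₂+J+1=6
(j₁±m₁, j₂±m₂, J±M) = (1,3,0,2,0,4)
P² = 12
sum k=0..0:
  [0] +1/6 = 1/6
S = 1/6
C² = P²·S² = 1/3 ; C = +0.577350

+0.577350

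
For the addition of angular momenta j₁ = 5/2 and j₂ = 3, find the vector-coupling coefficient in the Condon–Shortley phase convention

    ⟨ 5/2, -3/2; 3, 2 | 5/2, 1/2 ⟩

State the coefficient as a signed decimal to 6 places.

√[6·3!2!3!/9! · 1!4!5!1!3!2!] = √(288/7)
  +(−1)^2/∏(2,1,2,3,0,0)! = 1/24  (running 1/24)
  +(−1)^3/∏(3,0,1,2,1,1)! = -1/12  (running -1/24)
⟨..|..⟩ = √(288/7)·(-1/24) = -0.267261

-0.267261  (= −√(1/14))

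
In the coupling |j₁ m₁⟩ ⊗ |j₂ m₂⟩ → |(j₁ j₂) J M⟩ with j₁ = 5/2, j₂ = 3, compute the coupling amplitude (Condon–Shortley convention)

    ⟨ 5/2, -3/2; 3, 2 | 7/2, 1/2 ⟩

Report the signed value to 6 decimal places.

+√(20/63) = +0.563436

j₁+j₂−J=2  J+j₁−j₂=3  J−j₁+j₂=4  j₁+j₂+J+1=10
(j₁±m₁, j₂±m₂, J±M) = (1,4,5,1,4,3)
P² = 9216/35
sum k=1..2:
  [1] −1/144 = -1/144
  [2] +1/24 = 1/24
S = 5/144
C² = P²·S² = 20/63 ; C = +0.563436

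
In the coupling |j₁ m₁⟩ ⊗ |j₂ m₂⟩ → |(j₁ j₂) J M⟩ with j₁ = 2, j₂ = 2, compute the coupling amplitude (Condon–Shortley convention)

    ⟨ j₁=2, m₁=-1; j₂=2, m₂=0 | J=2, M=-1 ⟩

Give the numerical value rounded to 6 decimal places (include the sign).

−√(1/14) ≈ -0.267261

√[5·2!2!2!/7! · 1!3!2!2!1!3!] = √(8/7)
  +(−1)^1/∏(1,1,2,1,0,1)! = -1/2  (running -1/2)
  +(−1)^2/∏(2,0,1,0,1,2)! = 1/4  (running -1/4)
⟨..|..⟩ = √(8/7)·(-1/4) = -0.267261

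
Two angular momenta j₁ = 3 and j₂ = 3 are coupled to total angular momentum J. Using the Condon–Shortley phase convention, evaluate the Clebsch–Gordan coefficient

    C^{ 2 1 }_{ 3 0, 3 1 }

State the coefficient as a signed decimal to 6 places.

triangle: 4!×2!×2!/9! = 96/362880
(j±m)!: 3!×3!×4!×2!×3!×1! = 10368
prefactor² = (2J+1)×Δ×N² = 96/7
  k=2: +1/(2!×2!×1!×2!×1!×0!) = 1/8
  k=3: −1/(3!×1!×0!×1!×2!×1!) = -1/12
Σ = 1/24  ⇒  CG² = 96/7×1/24² = 1/42
CG = +√(1/42) = +0.154303

+0.154303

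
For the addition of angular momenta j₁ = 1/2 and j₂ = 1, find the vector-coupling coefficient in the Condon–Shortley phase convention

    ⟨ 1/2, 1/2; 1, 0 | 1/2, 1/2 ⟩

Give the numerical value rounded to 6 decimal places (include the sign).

triangle: 1!·0!·1!/3! = 1/6
(j±m)!: 1!·0!·1!·1!·1!·0! = 1
prefactor² = (2J+1)·Δ·N² = 1/3
  k=0: +1/(0!·1!·0!·1!·0!·0!) = 1
Σ = 1  ⇒  CG² = 1/3·1² = 1/3
CG = +√(1/3) = +0.577350

+0.577350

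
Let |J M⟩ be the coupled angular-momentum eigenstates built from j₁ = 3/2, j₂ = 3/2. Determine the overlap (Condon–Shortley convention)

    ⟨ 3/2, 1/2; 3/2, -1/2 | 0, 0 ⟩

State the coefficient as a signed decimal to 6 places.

−√(1/4) = -0.500000

j₁+j₂−J=3  J+j₁−j₂=0  J−j₁+j₂=0  j₁+j₂+J+1=4
(j₁±m₁, j₂±m₂, J±M) = (2,1,1,2,0,0)
P² = 1
sum k=1..1:
  [1] −1/2 = -1/2
S = -1/2
C² = P²·S² = 1/4 ; C = -0.500000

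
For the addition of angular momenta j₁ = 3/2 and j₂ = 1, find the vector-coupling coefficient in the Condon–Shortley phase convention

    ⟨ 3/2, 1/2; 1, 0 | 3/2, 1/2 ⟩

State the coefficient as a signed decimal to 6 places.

j₁+j₂−J=1  J+j₁−j₂=2  J−j₁+j₂=1  j₁+j₂+J+1=5
(j₁±m₁, j₂±m₂, J±M) = (2,1,1,1,2,1)
P² = 4/15
sum k=0..1:
  [0] +1/1 = 1
  [1] −1/2 = -1/2
S = 1/2
C² = P²·S² = 1/15 ; C = +0.258199

+0.258199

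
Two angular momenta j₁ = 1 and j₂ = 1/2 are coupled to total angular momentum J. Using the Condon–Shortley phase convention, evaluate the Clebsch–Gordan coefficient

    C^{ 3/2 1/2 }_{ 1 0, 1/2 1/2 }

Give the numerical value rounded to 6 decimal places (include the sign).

+√(2/3) = +0.816497

triangle: 0!×2!×1!/4! = 2/24
(j±m)!: 1!×1!×1!×0!×2!×1! = 2
prefactor² = (2J+1)×Δ×N² = 2/3
  k=0: +1/(0!×0!×1!×1!×1!×0!) = 1
Σ = 1  ⇒  CG² = 2/3×1² = 2/3
CG = +√(2/3) = +0.816497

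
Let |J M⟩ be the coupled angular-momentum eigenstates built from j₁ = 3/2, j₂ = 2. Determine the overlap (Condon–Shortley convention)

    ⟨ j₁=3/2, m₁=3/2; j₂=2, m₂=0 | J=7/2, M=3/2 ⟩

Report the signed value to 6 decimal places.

+√(2/7) = +0.534522

j₁+j₂−J=0  J+j₁−j₂=3  J−j₁+j₂=4  j₁+j₂+J+1=8
(j₁±m₁, j₂±m₂, J±M) = (3,0,2,2,5,2)
P² = 1152/7
sum k=0..0:
  [0] +1/24 = 1/24
S = 1/24
C² = P²·S² = 2/7 ; C = +0.534522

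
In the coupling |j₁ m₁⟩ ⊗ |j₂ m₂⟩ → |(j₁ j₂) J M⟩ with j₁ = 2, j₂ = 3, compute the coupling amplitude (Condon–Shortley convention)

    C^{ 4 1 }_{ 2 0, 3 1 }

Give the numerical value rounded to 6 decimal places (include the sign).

j₁+j₂−J=1  J+j₁−j₂=3  J−j₁+j₂=5  j₁+j₂+J+1=10
(j₁±m₁, j₂±m₂, J±M) = (2,2,4,2,5,3)
P² = 1728/7
sum k=0..1:
  [0] +1/48 = 1/48
  [1] −1/24 = -1/24
S = -1/48
C² = P²·S² = 3/28 ; C = -0.327327

-0.327327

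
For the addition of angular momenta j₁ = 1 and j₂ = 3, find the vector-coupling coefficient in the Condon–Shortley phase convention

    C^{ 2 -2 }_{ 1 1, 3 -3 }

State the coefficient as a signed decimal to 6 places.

j₁+j₂−J=2  J+j₁−j₂=0  J−j₁+j₂=4  j₁+j₂+J+1=7
(j₁±m₁, j₂±m₂, J±M) = (2,0,0,6,0,4)
P² = 11520/7
sum k=0..0:
  [0] +1/48 = 1/48
S = 1/48
C² = P²·S² = 5/7 ; C = +0.845154

+0.845154  (= +√(5/7))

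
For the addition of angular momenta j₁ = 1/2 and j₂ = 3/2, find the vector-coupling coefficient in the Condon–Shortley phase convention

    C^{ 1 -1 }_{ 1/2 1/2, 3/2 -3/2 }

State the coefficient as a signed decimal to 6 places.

triangle: 1!*0!*2!/4! = 2/24
(j±m)!: 1!*0!*0!*3!*0!*2! = 12
prefactor² = (2J+1)*Δ*N² = 3
  k=0: +1/(0!*1!*0!*0!*0!*2!) = 1/2
Σ = 1/2  ⇒  CG² = 3*1/2² = 3/4
CG = +√(3/4) = +0.866025

+0.866025  (= +√(3/4))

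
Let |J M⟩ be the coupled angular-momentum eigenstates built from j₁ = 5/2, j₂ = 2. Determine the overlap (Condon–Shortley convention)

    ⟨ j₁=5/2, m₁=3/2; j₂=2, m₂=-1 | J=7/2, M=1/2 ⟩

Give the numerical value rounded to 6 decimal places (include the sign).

triangle: 1!*4!*3!/9! = 144/362880
(j±m)!: 4!*1!*1!*3!*4!*3! = 20736
prefactor² = (2J+1)*Δ*N² = 2304/35
  k=0: +1/(0!*1!*1!*1!*3!*2!) = 1/12
  k=1: −1/(1!*0!*0!*0!*4!*3!) = -1/144
Σ = 11/144  ⇒  CG² = 2304/35*11/144² = 121/315
CG = +√(121/315) = +0.619780

+0.619780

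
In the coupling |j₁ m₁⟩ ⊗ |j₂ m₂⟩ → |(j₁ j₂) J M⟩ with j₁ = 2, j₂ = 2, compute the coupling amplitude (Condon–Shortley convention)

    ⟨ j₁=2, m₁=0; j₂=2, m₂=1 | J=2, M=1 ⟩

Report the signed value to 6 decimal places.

-0.267261

triangle: 2!*2!*2!/7! = 8/5040
(j±m)!: 2!*2!*3!*1!*3!*1! = 144
prefactor² = (2J+1)*Δ*N² = 8/7
  k=1: −1/(1!*1!*1!*2!*1!*0!) = -1/2
  k=2: +1/(2!*0!*0!*1!*2!*1!) = 1/4
Σ = -1/4  ⇒  CG² = 8/7*(-1/4)² = 1/14
CG = −√(1/14) = -0.267261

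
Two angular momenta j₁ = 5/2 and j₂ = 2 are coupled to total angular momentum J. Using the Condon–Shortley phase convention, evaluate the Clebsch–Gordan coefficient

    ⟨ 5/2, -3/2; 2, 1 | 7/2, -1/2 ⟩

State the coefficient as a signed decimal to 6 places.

-0.619780

√[8·1!4!3!/9! · 1!4!3!1!3!4!] = √(2304/35)
  +(−1)^0/∏(0,1,4,3,0,0)! = 1/144  (running 1/144)
  +(−1)^1/∏(1,0,3,2,1,1)! = -1/12  (running -11/144)
⟨..|..⟩ = √(2304/35)·(-11/144) = -0.619780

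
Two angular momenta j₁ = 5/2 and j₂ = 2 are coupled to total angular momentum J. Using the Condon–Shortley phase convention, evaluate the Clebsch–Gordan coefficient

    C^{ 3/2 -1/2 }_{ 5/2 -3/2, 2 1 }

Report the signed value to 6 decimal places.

+0.138013  (= +√(2/105))

triangle: 3!*2!*1!/7! = 12/5040
(j±m)!: 1!*4!*3!*1!*1!*2! = 288
prefactor² = (2J+1)*Δ*N² = 96/35
  k=2: +1/(2!*1!*2!*1!*0!*0!) = 1/4
  k=3: −1/(3!*0!*1!*0!*1!*1!) = -1/6
Σ = 1/12  ⇒  CG² = 96/35*1/12² = 2/105
CG = +√(2/105) = +0.138013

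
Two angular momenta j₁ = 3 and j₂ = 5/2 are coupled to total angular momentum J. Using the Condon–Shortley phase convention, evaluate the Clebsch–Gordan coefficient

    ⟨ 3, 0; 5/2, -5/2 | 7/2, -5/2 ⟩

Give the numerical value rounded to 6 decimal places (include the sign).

+√(8/21) ≈ +0.617213

√[8·2!4!3!/10! · 3!3!0!5!1!6!] = √(13824/7)
  +(−1)^0/∏(0,2,3,0,1,3)! = 1/72  (running 1/72)
⟨..|..⟩ = √(13824/7)·(1/72) = +0.617213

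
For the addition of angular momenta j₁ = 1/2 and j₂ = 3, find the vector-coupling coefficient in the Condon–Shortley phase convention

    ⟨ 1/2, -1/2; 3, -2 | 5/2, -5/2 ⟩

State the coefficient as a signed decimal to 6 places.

triangle: 1!×0!×5!/7! = 120/5040
(j±m)!: 0!×1!×1!×5!×0!×5! = 14400
prefactor² = (2J+1)×Δ×N² = 14400/7
  k=1: −1/(1!×0!×0!×0!×0!×5!) = -1/120
Σ = -1/120  ⇒  CG² = 14400/7×(-1/120)² = 1/7
CG = −√(1/7) = -0.377964

-0.377964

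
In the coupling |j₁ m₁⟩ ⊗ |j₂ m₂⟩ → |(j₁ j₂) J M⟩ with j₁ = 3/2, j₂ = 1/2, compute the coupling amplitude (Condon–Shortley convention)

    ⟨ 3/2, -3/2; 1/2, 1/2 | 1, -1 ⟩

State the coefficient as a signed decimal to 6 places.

-0.866025  (= −√(3/4))

j₁+j₂−J=1  J+j₁−j₂=2  J−j₁+j₂=0  j₁+j₂+J+1=4
(j₁±m₁, j₂±m₂, J±M) = (0,3,1,0,0,2)
P² = 3
sum k=1..1:
  [1] −1/2 = -1/2
S = -1/2
C² = P²·S² = 3/4 ; C = -0.866025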